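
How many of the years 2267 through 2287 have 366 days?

Years divisible by 4 in [2267, 2287]: 2268, 2272, 2276, 2280, 2284.
No century exceptions apply. Count: 5.

5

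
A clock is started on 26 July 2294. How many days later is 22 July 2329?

12779

From July 26, 2294 to July 26, 2328: 34 years, of which 8 contain a Feb 29 — 26×365 + 8×366 = 12418 days.
(2300 is not a leap year (divisible by 100 but not 400).)
July 2328: 31 − 26 = 5 days remain.
Then 11 full months totalling 334 days.
July 1–22, 2329: 22 days.
Residual: 361 days.
Total: 12779 days.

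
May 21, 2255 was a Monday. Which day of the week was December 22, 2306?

Saturday

Day-of-year of May 21, 2255: 141.
Day-of-year of December 22, 2306: 356.
2255 has 365 days, so 365 − 141 = 224 days remain in 2255.
Full years 2256–2305: 38 common + 12 leap = 38×365 + 12×366 = 18262 days.
Total: 224 + 18262 + 356 = 18842 days.
18842 mod 7 = 5, so 5 days after Monday is Saturday.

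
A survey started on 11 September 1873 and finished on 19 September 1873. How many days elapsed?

8

Within September 1873: 19 − 11 = 8 days.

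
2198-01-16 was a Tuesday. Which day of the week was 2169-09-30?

Saturday

Count forward from the earlier date (September 30, 2169) to the later (January 16, 2198):
From September 30, 2169 to September 30, 2197: 28 years, of which 7 contain a Feb 29 — 21×365 + 7×366 = 10227 days.
September 2197: 30 − 30 = 0 days remain.
Then October (31), November (30), December (31): 31 + 30 + 31 = 92 days.
January 1–16, 2198: 16 days.
Residual: 108 days.
Total: 10335 days.
10335 mod 7 = 3, so 3 days before Tuesday is Saturday.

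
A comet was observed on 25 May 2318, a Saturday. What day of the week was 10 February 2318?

Sunday

Count forward from the earlier date (February 10, 2318) to the later (May 25, 2318):
February 2318: 28 − 10 = 18 days remain (2318 is not a leap year, so February has 28 days).
Then March (31), April (30): 31 + 30 = 61 days.
May 1–25, 2318: 25 days.
Total: 18 + 61 + 25 = 104 days.
104 mod 7 = 6, so 6 days before Saturday is Sunday.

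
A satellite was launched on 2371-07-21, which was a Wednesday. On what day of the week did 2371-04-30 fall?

Friday

Count forward from the earlier date (April 30, 2371) to the later (July 21, 2371):
April 2371: 30 − 30 = 0 days remain.
Then May (31), June (30): 31 + 30 = 61 days.
July 1–21, 2371: 21 days.
Total: 0 + 61 + 21 = 82 days.
82 mod 7 = 5, so 5 days before Wednesday is Friday.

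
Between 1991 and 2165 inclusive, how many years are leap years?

43

Years divisible by 4: 1992, 1996, …, 2164 — 44 in all.
Of these, 2100 is divisible by 100 but not 400, so not leap.
2000 is divisible by 400, so still leap.
Leap years: 44 − 1 = 43.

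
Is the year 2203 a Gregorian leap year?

2203 is not a leap year.

No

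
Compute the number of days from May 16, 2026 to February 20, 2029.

1011

May 16, 2026 → May 16, 2027: 365 days.
May 16, 2027 → May 16, 2028: 366 days (2028 is a leap year).
May 2028: 31 − 16 = 15 days remain.
Then June (30), July (31), August (31), September (30), October (31), November (30), December (31), January (31): 30 + 31 + 31 + 30 + 31 + 30 + 31 + 31 = 245 days.
February 1–20, 2029: 20 days (2029 is not a leap year).
Residual: 280 days.
Total: 1011 days.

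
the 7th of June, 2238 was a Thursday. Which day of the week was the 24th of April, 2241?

Day-of-year of June 7, 2238: 158.
Day-of-year of April 24, 2241: 114.
2238 has 365 days, so 365 − 158 = 207 days remain in 2238.
Full years: 2239: 365; 2240: 366. Sum = 731.
Total: 207 + 731 + 114 = 1052 days.
1052 mod 7 = 2, so 2 days after Thursday is Saturday.

Saturday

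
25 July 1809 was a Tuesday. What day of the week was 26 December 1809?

July 1809: 31 − 25 = 6 days remain.
Then August (31), September (30), October (31), November (30): 31 + 30 + 31 + 30 = 122 days.
December 1–26, 1809: 26 days.
Total: 6 + 122 + 26 = 154 days.
154 is a multiple of 7, so 26 December 1809 falls on the same weekday: Tuesday.

Tuesday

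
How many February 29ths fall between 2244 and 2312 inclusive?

17

Years divisible by 4: 2244, 2248, …, 2312 — 18 in all.
Of these, 2300 is divisible by 100 but not 400, so not leap.
Leap years: 18 − 1 = 17.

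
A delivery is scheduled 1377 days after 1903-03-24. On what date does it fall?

1906-12-30

Count 1377 days after March 24, 1903:
Day-of-year of March 24, 1903: 83.
Day-of-year of December 30, 1906: 364.
1903 has 365 days, so 365 − 83 = 282 days remain in 1903.
Full years: 1904: 366; 1905: 365. Sum = 731.
Total: 282 + 731 + 364 = 1377 days.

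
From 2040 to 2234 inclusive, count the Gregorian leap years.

47

Years divisible by 4: 2040, 2044, …, 2232 — 49 in all.
Of these, 2100, 2200 are divisible by 100 but not 400, so not leap.
Leap years: 49 − 2 = 47.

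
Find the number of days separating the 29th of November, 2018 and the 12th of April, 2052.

12188

Day-of-year of November 29, 2018: 333.
Day-of-year of April 12, 2052: 103.
2018 has 365 days, so 365 − 333 = 32 days remain in 2018.
Full years 2019–2051: 25 common + 8 leap = 25×365 + 8×366 = 12053 days.
Total: 32 + 12053 + 103 = 12188 days.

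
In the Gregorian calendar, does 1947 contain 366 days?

1947 is not a leap year.

No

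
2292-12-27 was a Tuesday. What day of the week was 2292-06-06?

Monday

Count forward from the earlier date (June 6, 2292) to the later (December 27, 2292):
June 2292: 30 − 6 = 24 days remain.
Then July (31), August (31), September (30), October (31), November (30): 31 + 31 + 30 + 31 + 30 = 153 days.
December 1–27, 2292: 27 days.
Total: 24 + 153 + 27 = 204 days.
204 mod 7 = 1, so 1 day before Tuesday is Monday.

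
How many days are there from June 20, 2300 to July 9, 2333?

12072

Day-of-year of June 20, 2300: 171.
Day-of-year of July 9, 2333: 190.
2300 has 365 days, so 365 − 171 = 194 days remain in 2300.
Full years 2301–2332: 24 common + 8 leap = 24×365 + 8×366 = 11688 days.
Total: 194 + 11688 + 190 = 12072 days.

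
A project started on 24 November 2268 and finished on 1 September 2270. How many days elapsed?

November 2268: 30 − 24 = 6 days remain.
Then 21 full months totalling 639 days.
September 1, 2270: 1 day.
Total: 6 + 639 + 1 = 646 days.

646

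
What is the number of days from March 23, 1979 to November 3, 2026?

17392

From March 23, 1979 to March 23, 2026: 47 years, of which 12 contain a Feb 29 — 35×365 + 12×366 = 17167 days.
(2000 is a leap year (divisible by 400).)
March 2026: 31 − 23 = 8 days remain.
Then April (30), May (31), June (30), July (31), August (31), September (30), October (31): 30 + 31 + 30 + 31 + 31 + 30 + 31 = 214 days.
November 1–3, 2026: 3 days.
Residual: 225 days.
Total: 17392 days.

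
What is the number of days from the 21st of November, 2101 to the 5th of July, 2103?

Day-of-year of November 21, 2101: 325.
Day-of-year of July 5, 2103: 186.
2101 has 365 days, so 365 − 325 = 40 days remain in 2101.
Full years: 2102: 365. Sum = 365.
Total: 40 + 365 + 186 = 591 days.

591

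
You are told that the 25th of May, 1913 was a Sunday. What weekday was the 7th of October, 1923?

From May 25, 1913 to May 25, 1923: 10 years, of which 2 contain a Feb 29 — 8×365 + 2×366 = 3652 days.
May 1923: 31 − 25 = 6 days remain.
Then June (30), July (31), August (31), September (30): 30 + 31 + 31 + 30 = 122 days.
October 1–7, 1923: 7 days.
Residual: 135 days.
Total: 3787 days.
3787 is a multiple of 7, so the 7th of October, 1923 falls on the same weekday: Sunday.

Sunday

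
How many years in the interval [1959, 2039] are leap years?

Years divisible by 4: 1960, 1964, …, 2036 — 20 in all.
2000 is divisible by 400, so still leap.
No century exceptions apply. Count: 20.

20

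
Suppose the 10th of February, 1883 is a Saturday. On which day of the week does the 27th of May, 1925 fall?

Day-of-year of February 10, 1883: 41.
Day-of-year of May 27, 1925: 147.
1883 has 365 days, so 365 − 41 = 324 days remain in 1883.
Full years 1884–1924: 31 common + 10 leap = 31×365 + 10×366 = 14975 days.
Total: 324 + 14975 + 147 = 15446 days.
15446 mod 7 = 4, so 4 days after Saturday is Wednesday.

Wednesday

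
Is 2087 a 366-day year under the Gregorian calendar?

2087 is not a leap year.

No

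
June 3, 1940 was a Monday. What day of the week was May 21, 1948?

Friday

From June 3, 1940 to June 3, 1947: 7 years, of which 1 contains a Feb 29 — 6×365 + 1×366 = 2556 days.
June 1947: 30 − 3 = 27 days remain.
Then 10 full months totalling 305 days.
May 1–21, 1948: 21 days.
Residual: 353 days.
Total: 2909 days.
2909 mod 7 = 4, so 4 days after Monday is Friday.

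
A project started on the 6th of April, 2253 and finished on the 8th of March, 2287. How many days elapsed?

12389

From April 6, 2253 to April 6, 2286: 33 years, of which 8 contain a Feb 29 — 25×365 + 8×366 = 12053 days.
April 2286: 30 − 6 = 24 days remain.
Then 10 full months totalling 304 days.
March 1–8, 2287: 8 days.
Residual: 336 days.
Total: 12389 days.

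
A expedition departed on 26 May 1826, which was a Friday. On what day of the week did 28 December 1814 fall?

Count forward from the earlier date (December 28, 1814) to the later (May 26, 1826):
Day-of-year of December 28, 1814: 362.
Day-of-year of May 26, 1826: 146.
1814 has 365 days, so 365 − 362 = 3 days remain in 1814.
Full years 1815–1825: 8 common + 3 leap = 8×365 + 3×366 = 4018 days.
Total: 3 + 4018 + 146 = 4167 days.
4167 mod 7 = 2, so 2 days before Friday is Wednesday.

Wednesday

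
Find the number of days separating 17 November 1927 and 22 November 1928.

November 17, 1927 → November 17, 1928: 366 days (1928 is a leap year).
Within November 1928: 22 − 17 = 5 days.
Total: 371 days.

371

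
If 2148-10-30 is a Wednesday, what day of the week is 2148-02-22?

Thursday

Count forward from the earlier date (February 22, 2148) to the later (October 30, 2148):
February 2148: 29 − 22 = 7 days remain (2148 is a leap year, so February has 29 days).
Then March (31), April (30), May (31), June (30), July (31), August (31), September (30): 31 + 30 + 31 + 30 + 31 + 31 + 30 = 214 days.
October 1–30, 2148: 30 days.
Total: 7 + 214 + 30 = 251 days.
251 mod 7 = 6, so 6 days before Wednesday is Thursday.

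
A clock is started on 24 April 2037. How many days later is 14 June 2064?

Day-of-year of April 24, 2037: 114.
Day-of-year of June 14, 2064: 166.
2037 has 365 days, so 365 − 114 = 251 days remain in 2037.
Full years 2038–2063: 20 common + 6 leap = 20×365 + 6×366 = 9496 days.
Total: 251 + 9496 + 166 = 9913 days.

9913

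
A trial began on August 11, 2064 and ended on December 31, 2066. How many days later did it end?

872

August 11, 2064 → August 11, 2065: 365 days.
August 11, 2065 → August 11, 2066: 365 days.
August 2066: 31 − 11 = 20 days remain.
Then September (30), October (31), November (30): 30 + 31 + 30 = 91 days.
December 1–31, 2066: 31 days.
Residual: 142 days.
Total: 872 days.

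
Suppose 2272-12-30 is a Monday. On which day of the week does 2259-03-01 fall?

Tuesday

Count forward from the earlier date (March 1, 2259) to the later (December 30, 2272):
From March 1, 2259 to March 1, 2272: 13 years, of which 4 contain a Feb 29 — 9×365 + 4×366 = 4749 days.
March 2272: 31 − 1 = 30 days remain.
Then April (30), May (31), June (30), July (31), August (31), September (30), October (31), November (30): 30 + 31 + 30 + 31 + 31 + 30 + 31 + 30 = 244 days.
December 1–30, 2272: 30 days.
Residual: 304 days.
Total: 5053 days.
5053 mod 7 = 6, so 6 days before Monday is Tuesday.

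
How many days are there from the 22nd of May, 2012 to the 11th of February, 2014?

May 2012: 31 − 22 = 9 days remain.
Then 20 full months totalling 610 days.
February 1–11, 2014: 11 days (2014 is not a leap year).
Total: 9 + 610 + 11 = 630 days.

630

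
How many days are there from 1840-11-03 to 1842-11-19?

746

November 3, 1840 → November 3, 1841: 365 days.
November 3, 1841 → November 3, 1842: 365 days.
Within November 1842: 19 − 3 = 16 days.
Total: 746 days.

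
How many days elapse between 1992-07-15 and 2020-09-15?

From July 15, 1992 to July 15, 2020: 28 years, of which 7 contain a Feb 29 — 21×365 + 7×366 = 10227 days.
(2000 is a leap year (divisible by 400).)
July 2020: 31 − 15 = 16 days remain.
Then August (31): 31 days.
September 1–15, 2020: 15 days.
Residual: 62 days.
Total: 10289 days.

10289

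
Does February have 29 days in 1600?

1600 is a leap year (divisible by 400).

Yes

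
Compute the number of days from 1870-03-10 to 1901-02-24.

From March 10, 1870 to March 10, 1900: 30 years, of which 7 contain a Feb 29 — 23×365 + 7×366 = 10957 days.
(1900 is not a leap year (divisible by 100 but not 400).)
March 1900: 31 − 10 = 21 days remain.
Then 10 full months totalling 306 days.
February 1–24, 1901: 24 days (1901 is not a leap year).
Residual: 351 days.
Total: 11308 days.

11308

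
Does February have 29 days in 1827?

1827 is not a leap year.

No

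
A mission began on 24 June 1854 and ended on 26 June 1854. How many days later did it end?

2

Within June 1854: 26 − 24 = 2 days.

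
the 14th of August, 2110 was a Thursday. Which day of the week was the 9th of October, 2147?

From August 14, 2110 to August 14, 2147: 37 years, of which 9 contain a Feb 29 — 28×365 + 9×366 = 13514 days.
August 2147: 31 − 14 = 17 days remain.
Then September (30): 30 days.
October 1–9, 2147: 9 days.
Residual: 56 days.
Total: 13570 days.
13570 mod 7 = 4, so 4 days after Thursday is Monday.

Monday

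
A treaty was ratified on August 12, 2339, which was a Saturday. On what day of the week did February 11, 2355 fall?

Friday

Day-of-year of August 12, 2339: 224.
Day-of-year of February 11, 2355: 42.
2339 has 365 days, so 365 − 224 = 141 days remain in 2339.
Full years 2340–2354: 11 common + 4 leap = 11×365 + 4×366 = 5479 days.
Total: 141 + 5479 + 42 = 5662 days.
5662 mod 7 = 6, so 6 days after Saturday is Friday.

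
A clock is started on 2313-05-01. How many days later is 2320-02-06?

2472

May 1, 2313 → May 1, 2314: 365 days.
May 1, 2314 → May 1, 2315: 365 days.
May 1, 2315 → May 1, 2316: 366 days (2316 is a leap year).
May 1, 2316 → May 1, 2317: 365 days.
May 1, 2317 → May 1, 2318: 365 days.
May 1, 2318 → May 1, 2319: 365 days.
May 2319: 31 − 1 = 30 days remain.
Then June (30), July (31), August (31), September (30), October (31), November (30), December (31), January (31): 30 + 31 + 31 + 30 + 31 + 30 + 31 + 31 = 245 days.
February 1–6, 2320: 6 days (2320 is a leap year).
Residual: 281 days.
Total: 2472 days.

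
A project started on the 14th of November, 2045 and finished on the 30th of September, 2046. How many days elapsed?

320

November 2045: 30 − 14 = 16 days remain.
Then 9 full months totalling 274 days.
September 1–30, 2046: 30 days.
Total: 16 + 274 + 30 = 320 days.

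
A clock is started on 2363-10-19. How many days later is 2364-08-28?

Day-of-year of October 19, 2363: 292.
Day-of-year of August 28, 2364: 241.
2363 has 365 days, so 365 − 292 = 73 days remain in 2363.
Total: 73 + 241 = 314 days.

314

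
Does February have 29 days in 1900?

No

1900 is not a leap year (divisible by 100 but not 400).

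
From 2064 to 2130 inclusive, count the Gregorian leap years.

16

Years divisible by 4: 2064, 2068, …, 2128 — 17 in all.
Of these, 2100 is divisible by 100 but not 400, so not leap.
Leap years: 17 − 1 = 16.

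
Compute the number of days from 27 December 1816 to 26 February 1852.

Day-of-year of December 27, 1816: 362.
Day-of-year of February 26, 1852: 57.
1816 has 366 days, so 366 − 362 = 4 days remain in 1816.
Full years 1817–1851: 27 common + 8 leap = 27×365 + 8×366 = 12783 days.
Total: 4 + 12783 + 57 = 12844 days.

12844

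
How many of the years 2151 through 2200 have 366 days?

Years divisible by 4: 2152, 2156, …, 2200 — 13 in all.
Of these, 2200 is divisible by 100 but not 400, so not leap.
Leap years: 13 − 1 = 12.

12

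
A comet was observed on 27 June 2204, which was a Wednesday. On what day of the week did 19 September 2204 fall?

Wednesday

June 2204: 30 − 27 = 3 days remain.
Then July (31), August (31): 31 + 31 = 62 days.
September 1–19, 2204: 19 days.
Total: 3 + 62 + 19 = 84 days.
84 is a multiple of 7, so 19 September 2204 falls on the same weekday: Wednesday.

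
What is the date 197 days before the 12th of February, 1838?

the 30th of July, 1837

Count 197 days before February 12, 1838:
Day-of-year of July 30, 1837: 211.
Day-of-year of February 12, 1838: 43.
1837 has 365 days, so 365 − 211 = 154 days remain in 1837.
Total: 154 + 43 = 197 days.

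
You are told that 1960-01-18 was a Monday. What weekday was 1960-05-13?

Friday

January 1960: 31 − 18 = 13 days remain.
Then February 1960 (29), March (31), April (30): 29 + 31 + 30 = 90 days.
May 1–13, 1960: 13 days.
Total: 13 + 90 + 13 = 116 days.
116 mod 7 = 4, so 4 days after Monday is Friday.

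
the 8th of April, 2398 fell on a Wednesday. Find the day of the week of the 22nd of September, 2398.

April 2398: 30 − 8 = 22 days remain.
Then May (31), June (30), July (31), August (31): 31 + 30 + 31 + 31 = 123 days.
September 1–22, 2398: 22 days.
Total: 22 + 123 + 22 = 167 days.
167 mod 7 = 6, so 6 days after Wednesday is Tuesday.

Tuesday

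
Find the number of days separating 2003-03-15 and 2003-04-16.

32

March 2003: 31 − 15 = 16 days remain.
April 1–16, 2003: 16 days.
Total: 16 + 16 = 32 days.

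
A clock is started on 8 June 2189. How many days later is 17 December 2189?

June 2189: 30 − 8 = 22 days remain.
Then July (31), August (31), September (30), October (31), November (30): 31 + 31 + 30 + 31 + 30 = 153 days.
December 1–17, 2189: 17 days.
Total: 22 + 153 + 17 = 192 days.

192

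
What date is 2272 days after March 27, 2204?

June 16, 2210

Count 2272 days after March 27, 2204:
March 27, 2204 → March 27, 2205: 365 days.
March 27, 2205 → March 27, 2206: 365 days.
March 27, 2206 → March 27, 2207: 365 days.
March 27, 2207 → March 27, 2208: 366 days (2208 is a leap year).
March 27, 2208 → March 27, 2209: 365 days.
March 27, 2209 → March 27, 2210: 365 days.
March 2210: 31 − 27 = 4 days remain.
Then April (30), May (31): 30 + 31 = 61 days.
June 1–16, 2210: 16 days.
Residual: 81 days.
Total: 2272 days.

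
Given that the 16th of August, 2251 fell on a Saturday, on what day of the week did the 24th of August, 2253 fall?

Wednesday

August 16, 2251 → August 16, 2252: 366 days (2252 is a leap year).
August 16, 2252 → August 16, 2253: 365 days.
Within August 2253: 24 − 16 = 8 days.
Total: 739 days.
739 mod 7 = 4, so 4 days after Saturday is Wednesday.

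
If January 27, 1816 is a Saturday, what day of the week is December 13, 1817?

Saturday

Day-of-year of January 27, 1816: 27.
Day-of-year of December 13, 1817: 347.
1816 has 366 days, so 366 − 27 = 339 days remain in 1816.
Total: 339 + 347 = 686 days.
686 is a multiple of 7, so December 13, 1817 falls on the same weekday: Saturday.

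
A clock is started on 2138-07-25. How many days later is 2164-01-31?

9321

Day-of-year of July 25, 2138: 206.
Day-of-year of January 31, 2164: 31.
2138 has 365 days, so 365 − 206 = 159 days remain in 2138.
Full years 2139–2163: 19 common + 6 leap = 19×365 + 6×366 = 9131 days.
Total: 159 + 9131 + 31 = 9321 days.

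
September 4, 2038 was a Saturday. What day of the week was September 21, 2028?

Count forward from the earlier date (September 21, 2028) to the later (September 4, 2038):
From September 21, 2028 to September 21, 2037: 9 years, of which 2 contain a Feb 29 — 7×365 + 2×366 = 3287 days.
September 2037: 30 − 21 = 9 days remain.
Then 11 full months totalling 335 days.
September 1–4, 2038: 4 days.
Residual: 348 days.
Total: 3635 days.
3635 mod 7 = 2, so 2 days before Saturday is Thursday.

Thursday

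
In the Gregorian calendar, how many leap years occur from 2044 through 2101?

14

Years divisible by 4: 2044, 2048, …, 2100 — 15 in all.
Of these, 2100 is divisible by 100 but not 400, so not leap.
Leap years: 15 − 1 = 14.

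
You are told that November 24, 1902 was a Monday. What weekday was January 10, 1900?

Count forward from the earlier date (January 10, 1900) to the later (November 24, 1902):
Day-of-year of January 10, 1900: 10.
Day-of-year of November 24, 1902: 328.
1900 has 365 days, so 365 − 10 = 355 days remain in 1900.
Full years: 1901: 365. Sum = 365.
Total: 355 + 365 + 328 = 1048 days.
1048 mod 7 = 5, so 5 days before Monday is Wednesday.

Wednesday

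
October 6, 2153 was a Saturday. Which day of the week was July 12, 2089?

Count forward from the earlier date (July 12, 2089) to the later (October 6, 2153):
From July 12, 2089 to July 12, 2153: 64 years, of which 15 contain a Feb 29 — 49×365 + 15×366 = 23375 days.
(2100 is not a leap year (divisible by 100 but not 400).)
July 2153: 31 − 12 = 19 days remain.
Then August (31), September (30): 31 + 30 = 61 days.
October 1–6, 2153: 6 days.
Residual: 86 days.
Total: 23461 days.
23461 mod 7 = 4, so 4 days before Saturday is Tuesday.

Tuesday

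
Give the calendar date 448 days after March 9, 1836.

May 31, 1837

Count 448 days after March 9, 1836:
March 1836: 31 − 9 = 22 days remain.
Then 13 full months totalling 395 days.
May 1–31, 1837: 31 days.
Total: 22 + 395 + 31 = 448 days.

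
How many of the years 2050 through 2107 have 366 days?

13

Years divisible by 4: 2052, 2056, …, 2104 — 14 in all.
Of these, 2100 is divisible by 100 but not 400, so not leap.
Leap years: 14 − 1 = 13.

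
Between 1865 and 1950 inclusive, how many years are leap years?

20

Years divisible by 4: 1868, 1872, …, 1948 — 21 in all.
Of these, 1900 is divisible by 100 but not 400, so not leap.
Leap years: 21 − 1 = 20.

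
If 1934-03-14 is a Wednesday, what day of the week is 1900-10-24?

Count forward from the earlier date (October 24, 1900) to the later (March 14, 1934):
Day-of-year of October 24, 1900: 297.
Day-of-year of March 14, 1934: 73.
1900 has 365 days, so 365 − 297 = 68 days remain in 1900.
Full years 1901–1933: 25 common + 8 leap = 25×365 + 8×366 = 12053 days.
Total: 68 + 12053 + 73 = 12194 days.
12194 is a multiple of 7, so 1900-10-24 falls on the same weekday: Wednesday.

Wednesday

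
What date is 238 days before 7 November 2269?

14 March 2269

Count 238 days before November 7, 2269:
March 2269: 31 − 14 = 17 days remain.
Then April (30), May (31), June (30), July (31), August (31), September (30), October (31): 30 + 31 + 30 + 31 + 31 + 30 + 31 = 214 days.
November 1–7, 2269: 7 days.
Total: 17 + 214 + 7 = 238 days.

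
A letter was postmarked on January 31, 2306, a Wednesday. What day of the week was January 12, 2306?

Count forward from the earlier date (January 12, 2306) to the later (January 31, 2306):
Within January 2306: 31 − 12 = 19 days.
19 mod 7 = 5, so 5 days before Wednesday is Friday.

Friday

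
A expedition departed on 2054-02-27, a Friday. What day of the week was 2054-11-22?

February 2054: 28 − 27 = 1 day remains (2054 is not a leap year, so February has 28 days).
Then March (31), April (30), May (31), June (30), July (31), August (31), September (30), October (31): 31 + 30 + 31 + 30 + 31 + 31 + 30 + 31 = 245 days.
November 1–22, 2054: 22 days.
Total: 1 + 245 + 22 = 268 days.
268 mod 7 = 2, so 2 days after Friday is Sunday.

Sunday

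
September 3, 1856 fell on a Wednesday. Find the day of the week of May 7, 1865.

Sunday

Day-of-year of September 3, 1856: 247.
Day-of-year of May 7, 1865: 127.
1856 has 366 days, so 366 − 247 = 119 days remain in 1856.
Full years 1857–1864: 6 common + 2 leap = 6×365 + 2×366 = 2922 days.
Total: 119 + 2922 + 127 = 3168 days.
3168 mod 7 = 4, so 4 days after Wednesday is Sunday.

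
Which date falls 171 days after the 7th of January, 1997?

the 27th of June, 1997

Count 171 days after January 7, 1997:
January 1997: 31 − 7 = 24 days remain.
Then February 1997 (28), March (31), April (30), May (31): 28 + 31 + 30 + 31 = 120 days.
June 1–27, 1997: 27 days.
Total: 24 + 120 + 27 = 171 days.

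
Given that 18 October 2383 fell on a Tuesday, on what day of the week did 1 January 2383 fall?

Count forward from the earlier date (January 1, 2383) to the later (October 18, 2383):
January 2383: 31 − 1 = 30 days remain.
Then February 2383 (28), March (31), April (30), May (31), June (30), July (31), August (31), September (30): 28 + 31 + 30 + 31 + 30 + 31 + 31 + 30 = 242 days.
October 1–18, 2383: 18 days.
Total: 30 + 242 + 18 = 290 days.
290 mod 7 = 3, so 3 days before Tuesday is Saturday.

Saturday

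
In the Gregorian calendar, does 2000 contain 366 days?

2000 is a leap year (divisible by 400).

Yes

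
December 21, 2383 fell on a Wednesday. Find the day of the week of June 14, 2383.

Tuesday

Count forward from the earlier date (June 14, 2383) to the later (December 21, 2383):
June 2383: 30 − 14 = 16 days remain.
Then July (31), August (31), September (30), October (31), November (30): 31 + 31 + 30 + 31 + 30 = 153 days.
December 1–21, 2383: 21 days.
Total: 16 + 153 + 21 = 190 days.
190 mod 7 = 1, so 1 day before Wednesday is Tuesday.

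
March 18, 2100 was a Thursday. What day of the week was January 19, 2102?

March 18, 2100 → March 18, 2101: 365 days.
March 2101: 31 − 18 = 13 days remain.
Then 9 full months totalling 275 days.
January 1–19, 2102: 19 days.
Residual: 307 days.
Total: 672 days.
672 is a multiple of 7, so January 19, 2102 falls on the same weekday: Thursday.

Thursday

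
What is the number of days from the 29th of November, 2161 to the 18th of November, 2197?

From November 29, 2161 to November 29, 2196: 35 years, of which 9 contain a Feb 29 — 26×365 + 9×366 = 12784 days.
November 2196: 30 − 29 = 1 day remains.
Then 11 full months totalling 335 days.
November 1–18, 2197: 18 days.
Residual: 354 days.
Total: 13138 days.

13138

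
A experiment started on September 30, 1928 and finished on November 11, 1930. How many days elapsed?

772

September 1928: 30 − 30 = 0 days remain.
Then 25 full months totalling 761 days.
November 1–11, 1930: 11 days.
Total: 0 + 761 + 11 = 772 days.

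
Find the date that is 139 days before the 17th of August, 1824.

the 31st of March, 1824

Count 139 days before August 17, 1824:
March 1824: 31 − 31 = 0 days remain.
Then April (30), May (31), June (30), July (31): 30 + 31 + 30 + 31 = 122 days.
August 1–17, 1824: 17 days.
Total: 0 + 122 + 17 = 139 days.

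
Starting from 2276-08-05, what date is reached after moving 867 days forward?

2278-12-20

Count 867 days after August 5, 2276:
August 5, 2276 → August 5, 2277: 365 days.
August 5, 2277 → August 5, 2278: 365 days.
August 2278: 31 − 5 = 26 days remain.
Then September (30), October (31), November (30): 30 + 31 + 30 = 91 days.
December 1–20, 2278: 20 days.
Residual: 137 days.
Total: 867 days.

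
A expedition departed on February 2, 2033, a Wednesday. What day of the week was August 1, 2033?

Monday

February 2033: 28 − 2 = 26 days remain (2033 is not a leap year, so February has 28 days).
Then March (31), April (30), May (31), June (30), July (31): 31 + 30 + 31 + 30 + 31 = 153 days.
August 1, 2033: 1 day.
Total: 26 + 153 + 1 = 180 days.
180 mod 7 = 5, so 5 days after Wednesday is Monday.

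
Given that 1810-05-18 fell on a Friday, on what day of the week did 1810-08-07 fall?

Tuesday

May 1810: 31 − 18 = 13 days remain.
Then June (30), July (31): 30 + 31 = 61 days.
August 1–7, 1810: 7 days.
Total: 13 + 61 + 7 = 81 days.
81 mod 7 = 4, so 4 days after Friday is Tuesday.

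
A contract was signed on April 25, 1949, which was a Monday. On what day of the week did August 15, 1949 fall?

Monday

April 1949: 30 − 25 = 5 days remain.
Then May (31), June (30), July (31): 31 + 30 + 31 = 92 days.
August 1–15, 1949: 15 days.
Total: 5 + 92 + 15 = 112 days.
112 is a multiple of 7, so August 15, 1949 falls on the same weekday: Monday.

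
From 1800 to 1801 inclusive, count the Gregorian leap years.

Years divisible by 4 in [1800, 1801]: 1800.
Of these, 1800 is divisible by 100 but not 400, so not leap.
Leap years: 1 − 1 = 0.

0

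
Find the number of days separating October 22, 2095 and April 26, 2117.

7856

From October 22, 2095 to October 22, 2116: 21 years, of which 5 contain a Feb 29 — 16×365 + 5×366 = 7670 days.
(2100 is not a leap year (divisible by 100 but not 400).)
October 2116: 31 − 22 = 9 days remain.
Then November (30), December (31), January (31), February 2117 (28), March (31): 30 + 31 + 31 + 28 + 31 = 151 days.
April 1–26, 2117: 26 days.
Residual: 186 days.
Total: 7856 days.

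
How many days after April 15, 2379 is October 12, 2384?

April 15, 2379 → April 15, 2380: 366 days (2380 is a leap year).
April 15, 2380 → April 15, 2381: 365 days.
April 15, 2381 → April 15, 2382: 365 days.
April 15, 2382 → April 15, 2383: 365 days.
April 15, 2383 → April 15, 2384: 366 days (2384 is a leap year).
April 2384: 30 − 15 = 15 days remain.
Then May (31), June (30), July (31), August (31), September (30): 31 + 30 + 31 + 31 + 30 = 153 days.
October 1–12, 2384: 12 days.
Residual: 180 days.
Total: 2007 days.

2007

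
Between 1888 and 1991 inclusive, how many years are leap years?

Years divisible by 4: 1888, 1892, …, 1988 — 26 in all.
Of these, 1900 is divisible by 100 but not 400, so not leap.
Leap years: 26 − 1 = 25.

25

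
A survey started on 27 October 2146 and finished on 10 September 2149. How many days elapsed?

October 27, 2146 → October 27, 2147: 365 days.
October 27, 2147 → October 27, 2148: 366 days (2148 is a leap year).
October 2148: 31 − 27 = 4 days remain.
Then 10 full months totalling 304 days.
September 1–10, 2149: 10 days.
Residual: 318 days.
Total: 1049 days.

1049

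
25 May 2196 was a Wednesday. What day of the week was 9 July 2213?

Day-of-year of May 25, 2196: 146.
Day-of-year of July 9, 2213: 190.
2196 has 366 days, so 366 − 146 = 220 days remain in 2196.
Full years 2197–2212: 13 common + 3 leap = 13×365 + 3×366 = 5843 days.
Total: 220 + 5843 + 190 = 6253 days.
6253 mod 7 = 2, so 2 days after Wednesday is Friday.

Friday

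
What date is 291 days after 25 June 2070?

12 April 2071

Count 291 days after June 25, 2070:
June 2070: 30 − 25 = 5 days remain.
Then 9 full months totalling 274 days.
April 1–12, 2071: 12 days.
Total: 5 + 274 + 12 = 291 days.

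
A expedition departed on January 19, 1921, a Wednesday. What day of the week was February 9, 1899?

Count forward from the earlier date (February 9, 1899) to the later (January 19, 1921):
Day-of-year of February 9, 1899: 40.
Day-of-year of January 19, 1921: 19.
1899 has 365 days, so 365 − 40 = 325 days remain in 1899.
Full years 1900–1920: 16 common + 5 leap = 16×365 + 5×366 = 7670 days.
Total: 325 + 7670 + 19 = 8014 days.
8014 mod 7 = 6, so 6 days before Wednesday is Thursday.

Thursday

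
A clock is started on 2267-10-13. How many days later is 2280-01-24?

From October 13, 2267 to October 13, 2279: 12 years, of which 3 contain a Feb 29 — 9×365 + 3×366 = 4383 days.
October 2279: 31 − 13 = 18 days remain.
Then November (30), December (31): 30 + 31 = 61 days.
January 1–24, 2280: 24 days.
Residual: 103 days.
Total: 4486 days.

4486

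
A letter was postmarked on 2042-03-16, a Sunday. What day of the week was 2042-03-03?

Count forward from the earlier date (March 3, 2042) to the later (March 16, 2042):
Within March 2042: 16 − 3 = 13 days.
13 mod 7 = 6, so 6 days before Sunday is Monday.

Monday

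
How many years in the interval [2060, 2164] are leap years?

Years divisible by 4: 2060, 2064, …, 2164 — 27 in all.
Of these, 2100 is divisible by 100 but not 400, so not leap.
Leap years: 27 − 1 = 26.

26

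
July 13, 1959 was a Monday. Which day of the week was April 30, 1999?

Friday

Day-of-year of July 13, 1959: 194.
Day-of-year of April 30, 1999: 120.
1959 has 365 days, so 365 − 194 = 171 days remain in 1959.
Full years 1960–1998: 29 common + 10 leap = 29×365 + 10×366 = 14245 days.
Total: 171 + 14245 + 120 = 14536 days.
14536 mod 7 = 4, so 4 days after Monday is Friday.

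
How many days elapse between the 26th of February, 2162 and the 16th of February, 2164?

720

Day-of-year of February 26, 2162: 57.
Day-of-year of February 16, 2164: 47.
2162 has 365 days, so 365 − 57 = 308 days remain in 2162.
Full years: 2163: 365. Sum = 365.
Total: 308 + 365 + 47 = 720 days.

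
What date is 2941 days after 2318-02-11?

2326-03-02

Count 2941 days after February 11, 2318:
From February 11, 2318 to February 11, 2326: 8 years, of which 2 contain a Feb 29 — 6×365 + 2×366 = 2922 days.
February 2326: 28 − 11 = 17 days remain (2326 is not a leap year, so February has 28 days).
March 1–2, 2326: 2 days.
Residual: 19 days.
Total: 2941 days.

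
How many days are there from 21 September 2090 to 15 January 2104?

4863

Day-of-year of September 21, 2090: 264.
Day-of-year of January 15, 2104: 15.
2090 has 365 days, so 365 − 264 = 101 days remain in 2090.
Full years 2091–2103: 11 common + 2 leap = 11×365 + 2×366 = 4747 days.
Total: 101 + 4747 + 15 = 4863 days.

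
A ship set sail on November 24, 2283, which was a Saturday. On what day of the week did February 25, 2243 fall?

Count forward from the earlier date (February 25, 2243) to the later (November 24, 2283):
From February 25, 2243 to February 25, 2283: 40 years, of which 10 contain a Feb 29 — 30×365 + 10×366 = 14610 days.
February 2283: 28 − 25 = 3 days remain (2283 is not a leap year, so February has 28 days).
Then March (31), April (30), May (31), June (30), July (31), August (31), September (30), October (31): 31 + 30 + 31 + 30 + 31 + 31 + 30 + 31 = 245 days.
November 1–24, 2283: 24 days.
Residual: 272 days.
Total: 14882 days.
14882 is a multiple of 7, so February 25, 2243 falls on the same weekday: Saturday.

Saturday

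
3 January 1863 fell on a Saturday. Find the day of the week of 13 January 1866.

Saturday

Day-of-year of January 3, 1863: 3.
Day-of-year of January 13, 1866: 13.
1863 has 365 days, so 365 − 3 = 362 days remain in 1863.
Full years: 1864: 366; 1865: 365. Sum = 731.
Total: 362 + 731 + 13 = 1106 days.
1106 is a multiple of 7, so 13 January 1866 falls on the same weekday: Saturday.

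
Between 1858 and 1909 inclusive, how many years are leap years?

12

Years divisible by 4: 1860, 1864, …, 1908 — 13 in all.
Of these, 1900 is divisible by 100 but not 400, so not leap.
Leap years: 13 − 1 = 12.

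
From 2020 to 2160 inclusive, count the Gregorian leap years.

Years divisible by 4: 2020, 2024, …, 2160 — 36 in all.
Of these, 2100 is divisible by 100 but not 400, so not leap.
Leap years: 36 − 1 = 35.

35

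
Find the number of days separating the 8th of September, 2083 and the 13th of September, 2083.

5

Within September 2083: 13 − 8 = 5 days.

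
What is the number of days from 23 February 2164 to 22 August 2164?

February 2164: 29 − 23 = 6 days remain (2164 is a leap year, so February has 29 days).
Then March (31), April (30), May (31), June (30), July (31): 31 + 30 + 31 + 30 + 31 = 153 days.
August 1–22, 2164: 22 days.
Total: 6 + 153 + 22 = 181 days.

181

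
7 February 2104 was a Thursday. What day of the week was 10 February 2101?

Count forward from the earlier date (February 10, 2101) to the later (February 7, 2104):
Day-of-year of February 10, 2101: 41.
Day-of-year of February 7, 2104: 38.
2101 has 365 days, so 365 − 41 = 324 days remain in 2101.
Full years: 2102: 365; 2103: 365. Sum = 730.
Total: 324 + 730 + 38 = 1092 days.
1092 is a multiple of 7, so 10 February 2101 falls on the same weekday: Thursday.

Thursday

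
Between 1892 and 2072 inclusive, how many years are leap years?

Years divisible by 4: 1892, 1896, …, 2072 — 46 in all.
Of these, 1900 is divisible by 100 but not 400, so not leap.
2000 is divisible by 400, so still leap.
Leap years: 46 − 1 = 45.

45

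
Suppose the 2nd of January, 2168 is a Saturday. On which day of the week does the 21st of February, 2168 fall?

Sunday

January 2168: 31 − 2 = 29 days remain.
February 1–21, 2168: 21 days (2168 is a leap year).
Total: 29 + 21 = 50 days.
50 mod 7 = 1, so 1 day after Saturday is Sunday.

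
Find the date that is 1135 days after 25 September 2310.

3 November 2313

Count 1135 days after September 25, 2310:
Day-of-year of September 25, 2310: 268.
Day-of-year of November 3, 2313: 307.
2310 has 365 days, so 365 − 268 = 97 days remain in 2310.
Full years: 2311: 365; 2312: 366. Sum = 731.
Total: 97 + 731 + 307 = 1135 days.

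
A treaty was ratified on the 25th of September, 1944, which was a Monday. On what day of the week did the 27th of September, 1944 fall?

Wednesday

Within September 1944: 27 − 25 = 2 days.
2 mod 7 = 2, so 2 days after Monday is Wednesday.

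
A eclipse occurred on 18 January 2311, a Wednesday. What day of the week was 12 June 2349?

From January 18, 2311 to January 18, 2349: 38 years, of which 10 contain a Feb 29 — 28×365 + 10×366 = 13880 days.
January 2349: 31 − 18 = 13 days remain.
Then February 2349 (28), March (31), April (30), May (31): 28 + 31 + 30 + 31 = 120 days.
June 1–12, 2349: 12 days.
Residual: 145 days.
Total: 14025 days.
14025 mod 7 = 4, so 4 days after Wednesday is Sunday.

Sunday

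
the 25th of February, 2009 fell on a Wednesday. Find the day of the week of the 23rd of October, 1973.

Count forward from the earlier date (October 23, 1973) to the later (February 25, 2009):
Day-of-year of October 23, 1973: 296.
Day-of-year of February 25, 2009: 56.
1973 has 365 days, so 365 − 296 = 69 days remain in 1973.
Full years 1974–2008: 26 common + 9 leap = 26×365 + 9×366 = 12784 days.
Total: 69 + 12784 + 56 = 12909 days.
12909 mod 7 = 1, so 1 day before Wednesday is Tuesday.

Tuesday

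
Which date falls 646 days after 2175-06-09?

2177-03-16

Count 646 days after June 9, 2175:
June 2175: 30 − 9 = 21 days remain.
Then 20 full months totalling 609 days.
March 1–16, 2177: 16 days.
Total: 21 + 609 + 16 = 646 days.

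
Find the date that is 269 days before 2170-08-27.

2169-12-01

Count 269 days before August 27, 2170:
December 2169: 31 − 1 = 30 days remain.
Then January (31), February 2170 (28), March (31), April (30), May (31), June (30), July (31): 31 + 28 + 31 + 30 + 31 + 30 + 31 = 212 days.
August 1–27, 2170: 27 days.
Total: 30 + 212 + 27 = 269 days.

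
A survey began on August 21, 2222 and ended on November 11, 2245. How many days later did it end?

Day-of-year of August 21, 2222: 233.
Day-of-year of November 11, 2245: 315.
2222 has 365 days, so 365 − 233 = 132 days remain in 2222.
Full years 2223–2244: 16 common + 6 leap = 16×365 + 6×366 = 8036 days.
Total: 132 + 8036 + 315 = 8483 days.

8483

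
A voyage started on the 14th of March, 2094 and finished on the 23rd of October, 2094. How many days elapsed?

223

March 2094: 31 − 14 = 17 days remain.
Then April (30), May (31), June (30), July (31), August (31), September (30): 30 + 31 + 30 + 31 + 31 + 30 = 183 days.
October 1–23, 2094: 23 days.
Total: 17 + 183 + 23 = 223 days.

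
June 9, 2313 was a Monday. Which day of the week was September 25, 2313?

June 2313: 30 − 9 = 21 days remain.
Then July (31), August (31): 31 + 31 = 62 days.
September 1–25, 2313: 25 days.
Total: 21 + 62 + 25 = 108 days.
108 mod 7 = 3, so 3 days after Monday is Thursday.

Thursday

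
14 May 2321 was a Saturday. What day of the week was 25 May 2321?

Wednesday

Within May 2321: 25 − 14 = 11 days.
11 mod 7 = 4, so 4 days after Saturday is Wednesday.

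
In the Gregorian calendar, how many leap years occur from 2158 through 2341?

44

Years divisible by 4: 2160, 2164, …, 2340 — 46 in all.
Of these, 2200, 2300 are divisible by 100 but not 400, so not leap.
Leap years: 46 − 2 = 44.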